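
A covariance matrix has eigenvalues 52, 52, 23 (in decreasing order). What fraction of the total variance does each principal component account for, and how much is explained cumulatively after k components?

Step 1 — total variance = trace(Sigma) = Σ λ_i = 52 + 52 + 23 = 127.

Step 2 — fraction explained by component i = λ_i / Σ λ:
  PC1: 52/127 = 0.4094
  PC2: 52/127 = 0.4094
  PC3: 23/127 = 0.1811

Step 3 — cumulative fraction after k components = (λ_1 + ... + λ_k) / Σ λ:
  k = 1: 52/127 = 0.4094
  k = 2: (52 + 52)/127 = 104/127 = 0.8189
  k = 3: (52 + 52 + 23)/127 = 127/127 = 1

Summary (fraction, with percent):

explained: PC1 0.4094 (40.94%), PC2 0.4094 (40.94%), PC3 0.1811 (18.11%);  cumulative: 0.4094, 0.8189, 1


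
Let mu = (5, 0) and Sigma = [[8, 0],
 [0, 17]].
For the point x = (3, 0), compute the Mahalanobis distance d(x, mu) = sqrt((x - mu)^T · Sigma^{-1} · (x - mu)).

Step 1 — centre the observation: (x - mu) = (-2, 0).

Step 2 — invert Sigma. det(Sigma) = 8·17 - (0)² = 136.
  Sigma^{-1} = (1/det) · [[d, -b], [-b, a]] = [[0.125, 0],
 [0, 0.0588]].

Step 3 — form the quadratic (x - mu)^T · Sigma^{-1} · (x - mu):
  Sigma^{-1} · (x - mu) = (-0.25, 0).
  (x - mu)^T · [Sigma^{-1} · (x - mu)] = (-2)·(-0.25) + (0)·(0) = 0.5.

Step 4 — take square root: d = √(0.5) ≈ 0.7071.

d(x, mu) = √(0.5) ≈ 0.7071


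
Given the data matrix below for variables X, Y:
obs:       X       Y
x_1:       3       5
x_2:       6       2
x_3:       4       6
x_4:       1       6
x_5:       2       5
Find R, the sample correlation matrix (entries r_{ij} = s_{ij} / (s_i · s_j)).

Step 1 — column means:
  mean(X) = (3 + 6 + 4 + 1 + 2) / 5 = 16/5 = 3.2
  mean(Y) = (5 + 2 + 6 + 6 + 5) / 5 = 24/5 = 4.8

Step 2 — sample variances and covariances s[i,j] = (1/(n-1)) · Σ_k (x_{k,i} - mean_i) · (x_{k,j} - mean_j), with n-1 = 4:
  s[X,X] = ((-0.2)·(-0.2) + (2.8)·(2.8) + (0.8)·(0.8) + (-2.2)·(-2.2) + (-1.2)·(-1.2)) / 4 = 14.8/4 = 3.7
  s[X,Y] = ((-0.2)·(0.2) + (2.8)·(-2.8) + (0.8)·(1.2) + (-2.2)·(1.2) + (-1.2)·(0.2)) / 4 = -9.8/4 = -2.45
  s[Y,Y] = ((0.2)·(0.2) + (-2.8)·(-2.8) + (1.2)·(1.2) + (1.2)·(1.2) + (0.2)·(0.2)) / 4 = 10.8/4 = 2.7
  Sample standard deviations s_i = √(s[i,i]):
  s(X) = √(3.7) = 1.9235
  s(Y) = √(2.7) = 1.6432

Step 3 — r_{ij} = s_{ij} / (s_i · s_j):
  r[X,X] = 1 (diagonal).
  r[X,Y] = -2.45 / (1.9235 · 1.6432) = -2.45 / 3.1607 = -0.7751
  r[Y,Y] = 1 (diagonal).

R is symmetric with unit diagonal. Assembling:

R = [[1, -0.7751],
 [-0.7751, 1]]


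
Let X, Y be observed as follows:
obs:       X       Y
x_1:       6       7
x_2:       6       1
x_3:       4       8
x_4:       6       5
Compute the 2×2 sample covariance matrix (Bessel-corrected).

Step 1 — column means:
  mean(X) = (6 + 6 + 4 + 6) / 4 = 22/4 = 5.5
  mean(Y) = (7 + 1 + 8 + 5) / 4 = 21/4 = 5.25

Step 2 — sample covariance S[i,j] = (1/(n-1)) · Σ_k (x_{k,i} - mean_i) · (x_{k,j} - mean_j), with n-1 = 3.
  S[X,X] = ((0.5)·(0.5) + (0.5)·(0.5) + (-1.5)·(-1.5) + (0.5)·(0.5)) / 3 = 3/3 = 1
  S[X,Y] = ((0.5)·(1.75) + (0.5)·(-4.25) + (-1.5)·(2.75) + (0.5)·(-0.25)) / 3 = -5.5/3 = -1.8333
  S[Y,Y] = ((1.75)·(1.75) + (-4.25)·(-4.25) + (2.75)·(2.75) + (-0.25)·(-0.25)) / 3 = 28.75/3 = 9.5833

S is symmetric (S[j,i] = S[i,j]). Assembling:

S = [[1, -1.8333],
 [-1.8333, 9.5833]]


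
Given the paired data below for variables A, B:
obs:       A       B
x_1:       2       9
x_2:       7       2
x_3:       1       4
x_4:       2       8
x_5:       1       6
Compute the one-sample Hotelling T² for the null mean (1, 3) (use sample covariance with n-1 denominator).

Step 1 — sample mean vector:
  mean(A) = (2 + 7 + 1 + 2 + 1) / 5 = 13/5 = 2.6
  mean(B) = (9 + 2 + 4 + 8 + 6) / 5 = 29/5 = 5.8
  x̄ = (2.6, 5.8),  deviation x̄ - mu_0 = (2.6, 5.8) - (1, 3) = (1.6, 2.8).

Step 2 — sample covariance matrix, S[i,j] = (1/(n-1)) · Σ_k (x_{k,i} - mean_i) · (x_{k,j} - mean_j), divisor n-1 = 4:
  S[A,A] = ((-0.6)·(-0.6) + (4.4)·(4.4) + (-1.6)·(-1.6) + (-0.6)·(-0.6) + (-1.6)·(-1.6)) / 4 = 25.2/4 = 6.3
  S[A,B] = ((-0.6)·(3.2) + (4.4)·(-3.8) + (-1.6)·(-1.8) + (-0.6)·(2.2) + (-1.6)·(0.2)) / 4 = -17.4/4 = -4.35
  S[B,B] = ((3.2)·(3.2) + (-3.8)·(-3.8) + (-1.8)·(-1.8) + (2.2)·(2.2) + (0.2)·(0.2)) / 4 = 32.8/4 = 8.2
  S = [[6.3, -4.35],
 [-4.35, 8.2]].

Step 3 — invert S. det(S) = 6.3·8.2 - (-4.35)² = 32.7375.
  S^{-1} = (1/det) · [[d, -b], [-b, a]] = [[0.2505, 0.1329],
 [0.1329, 0.1924]].

Step 4 — quadratic form (x̄ - mu_0)^T · S^{-1} · (x̄ - mu_0):
  S^{-1} · (x̄ - mu_0) = (0.7728, 0.7514),
  (x̄ - mu_0)^T · [...] = (1.6)·(0.7728) + (2.8)·(0.7514) = 3.3405.

Step 5 — scale by n: T² = 5 · 3.3405 = 16.7026.

T² ≈ 16.7026


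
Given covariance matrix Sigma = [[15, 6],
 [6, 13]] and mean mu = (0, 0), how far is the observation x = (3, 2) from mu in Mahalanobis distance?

Step 1 — centre the observation: (x - mu) = (3, 2).

Step 2 — invert Sigma. det(Sigma) = 15·13 - (6)² = 159.
  Sigma^{-1} = (1/det) · [[d, -b], [-b, a]] = [[0.0818, -0.0377],
 [-0.0377, 0.0943]].

Step 3 — form the quadratic (x - mu)^T · Sigma^{-1} · (x - mu):
  Sigma^{-1} · (x - mu) = (0.1698, 0.0755).
  (x - mu)^T · [Sigma^{-1} · (x - mu)] = (3)·(0.1698) + (2)·(0.0755) = 0.6604.

Step 4 — take square root: d = √(0.6604) ≈ 0.8126.

d(x, mu) = √(0.6604) ≈ 0.8126


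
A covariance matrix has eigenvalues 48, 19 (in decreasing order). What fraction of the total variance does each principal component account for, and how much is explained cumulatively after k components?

Step 1 — total variance = trace(Sigma) = Σ λ_i = 48 + 19 = 67.

Step 2 — fraction explained by component i = λ_i / Σ λ:
  PC1: 48/67 = 0.7164
  PC2: 19/67 = 0.2836

Step 3 — cumulative fraction after k components = (λ_1 + ... + λ_k) / Σ λ:
  k = 1: 48/67 = 0.7164
  k = 2: (48 + 19)/67 = 67/67 = 1

Summary (fraction, with percent):

explained: PC1 0.7164 (71.64%), PC2 0.2836 (28.36%);  cumulative: 0.7164, 1


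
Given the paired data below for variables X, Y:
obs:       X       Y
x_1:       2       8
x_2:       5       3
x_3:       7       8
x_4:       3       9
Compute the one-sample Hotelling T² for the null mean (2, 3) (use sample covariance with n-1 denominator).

Step 1 — sample mean vector:
  mean(X) = (2 + 5 + 7 + 3) / 4 = 17/4 = 4.25
  mean(Y) = (8 + 3 + 8 + 9) / 4 = 28/4 = 7
  x̄ = (4.25, 7),  deviation x̄ - mu_0 = (4.25, 7) - (2, 3) = (2.25, 4).

Step 2 — sample covariance matrix, S[i,j] = (1/(n-1)) · Σ_k (x_{k,i} - mean_i) · (x_{k,j} - mean_j), divisor n-1 = 3:
  S[X,X] = ((-2.25)·(-2.25) + (0.75)·(0.75) + (2.75)·(2.75) + (-1.25)·(-1.25)) / 3 = 14.75/3 = 4.9167
  S[X,Y] = ((-2.25)·(1) + (0.75)·(-4) + (2.75)·(1) + (-1.25)·(2)) / 3 = -5/3 = -1.6667
  S[Y,Y] = ((1)·(1) + (-4)·(-4) + (1)·(1) + (2)·(2)) / 3 = 22/3 = 7.3333
  S = [[4.9167, -1.6667],
 [-1.6667, 7.3333]].

Step 3 — invert S. det(S) = 4.9167·7.3333 - (-1.6667)² = 33.2778.
  S^{-1} = (1/det) · [[d, -b], [-b, a]] = [[0.2204, 0.0501],
 [0.0501, 0.1477]].

Step 4 — quadratic form (x̄ - mu_0)^T · S^{-1} · (x̄ - mu_0):
  S^{-1} · (x̄ - mu_0) = (0.6962, 0.7037),
  (x̄ - mu_0)^T · [...] = (2.25)·(0.6962) + (4)·(0.7037) = 4.3811.

Step 5 — scale by n: T² = 4 · 4.3811 = 17.5242.

T² ≈ 17.5242


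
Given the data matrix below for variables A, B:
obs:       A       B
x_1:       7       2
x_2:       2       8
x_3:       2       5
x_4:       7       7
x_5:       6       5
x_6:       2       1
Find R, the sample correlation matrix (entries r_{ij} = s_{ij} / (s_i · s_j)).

Step 1 — column means:
  mean(A) = (7 + 2 + 2 + 7 + 6 + 2) / 6 = 26/6 = 4.3333
  mean(B) = (2 + 8 + 5 + 7 + 5 + 1) / 6 = 28/6 = 4.6667

Step 2 — sample variances and covariances s[i,j] = (1/(n-1)) · Σ_k (x_{k,i} - mean_i) · (x_{k,j} - mean_j), with n-1 = 5:
  s[A,A] = ((2.6667)·(2.6667) + (-2.3333)·(-2.3333) + (-2.3333)·(-2.3333) + (2.6667)·(2.6667) + (1.6667)·(1.6667) + (-2.3333)·(-2.3333)) / 5 = 33.3333/5 = 6.6667
  s[A,B] = ((2.6667)·(-2.6667) + (-2.3333)·(3.3333) + (-2.3333)·(0.3333) + (2.6667)·(2.3333) + (1.6667)·(0.3333) + (-2.3333)·(-3.6667)) / 5 = -0.3333/5 = -0.0667
  s[B,B] = ((-2.6667)·(-2.6667) + (3.3333)·(3.3333) + (0.3333)·(0.3333) + (2.3333)·(2.3333) + (0.3333)·(0.3333) + (-3.6667)·(-3.6667)) / 5 = 37.3333/5 = 7.4667
  Sample standard deviations s_i = √(s[i,i]):
  s(A) = √(6.6667) = 2.582
  s(B) = √(7.4667) = 2.7325

Step 3 — r_{ij} = s_{ij} / (s_i · s_j):
  r[A,A] = 1 (diagonal).
  r[A,B] = -0.0667 / (2.582 · 2.7325) = -0.0667 / 7.0553 = -0.0094
  r[B,B] = 1 (diagonal).

R is symmetric with unit diagonal. Assembling:

R = [[1, -0.0094],
 [-0.0094, 1]]


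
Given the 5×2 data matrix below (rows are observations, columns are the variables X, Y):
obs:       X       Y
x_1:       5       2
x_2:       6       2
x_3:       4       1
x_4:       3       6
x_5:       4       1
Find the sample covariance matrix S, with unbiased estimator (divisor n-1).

Step 1 — column means:
  mean(X) = (5 + 6 + 4 + 3 + 4) / 5 = 22/5 = 4.4
  mean(Y) = (2 + 2 + 1 + 6 + 1) / 5 = 12/5 = 2.4

Step 2 — sample covariance S[i,j] = (1/(n-1)) · Σ_k (x_{k,i} - mean_i) · (x_{k,j} - mean_j), with n-1 = 4.
  S[X,X] = ((0.6)·(0.6) + (1.6)·(1.6) + (-0.4)·(-0.4) + (-1.4)·(-1.4) + (-0.4)·(-0.4)) / 4 = 5.2/4 = 1.3
  S[X,Y] = ((0.6)·(-0.4) + (1.6)·(-0.4) + (-0.4)·(-1.4) + (-1.4)·(3.6) + (-0.4)·(-1.4)) / 4 = -4.8/4 = -1.2
  S[Y,Y] = ((-0.4)·(-0.4) + (-0.4)·(-0.4) + (-1.4)·(-1.4) + (3.6)·(3.6) + (-1.4)·(-1.4)) / 4 = 17.2/4 = 4.3

S is symmetric (S[j,i] = S[i,j]). Assembling:

S = [[1.3, -1.2],
 [-1.2, 4.3]]


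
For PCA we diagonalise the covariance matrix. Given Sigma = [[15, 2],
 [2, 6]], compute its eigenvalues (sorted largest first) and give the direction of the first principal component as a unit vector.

Step 1 — characteristic polynomial of 2×2 Sigma:
  det(Sigma - λI) = λ² - trace · λ + det = 0.
  trace = 15 + 6 = 21, det = 15·6 - (2)² = 86.
Step 2 — discriminant:
  Δ = trace² - 4·det = 441 - 344 = 97.
Step 3 — eigenvalues:
  λ = (trace ± √Δ)/2 = (21 ± 9.8489)/2,
  λ_1 = 15.4244,  λ_2 = 5.5756.

Step 4 — unit eigenvector for λ_1: solve (Sigma - λ_1 I)v = 0. First row:
  (15 - 15.4244)·v_x + (2)·v_y = 0, i.e. (-0.4244)·v_x + (2)·v_y = 0,
  so v ∝ (b, λ_1 - a) = (2, 0.4244) = u.
  ||u|| = √((2)² + (0.4244)²) = √(4.1801) ≈ 2.0445,
  v_1 = u/||u|| ≈ (0.9782, 0.2076) (||v_1|| = 1).

λ_1 = 15.4244,  λ_2 = 5.5756;  v_1 ≈ (0.9782, 0.2076)


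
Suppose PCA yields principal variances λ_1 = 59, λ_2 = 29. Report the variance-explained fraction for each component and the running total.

Step 1 — total variance = trace(Sigma) = Σ λ_i = 59 + 29 = 88.

Step 2 — fraction explained by component i = λ_i / Σ λ:
  PC1: 59/88 = 0.6705
  PC2: 29/88 = 0.3295

Step 3 — cumulative fraction after k components = (λ_1 + ... + λ_k) / Σ λ:
  k = 1: 59/88 = 0.6705
  k = 2: (59 + 29)/88 = 88/88 = 1

Summary (fraction, with percent):

explained: PC1 0.6705 (67.05%), PC2 0.3295 (32.95%);  cumulative: 0.6705, 1


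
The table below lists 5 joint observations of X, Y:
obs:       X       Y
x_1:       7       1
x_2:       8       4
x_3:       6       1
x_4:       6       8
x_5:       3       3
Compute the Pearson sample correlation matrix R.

Step 1 — column means:
  mean(X) = (7 + 8 + 6 + 6 + 3) / 5 = 30/5 = 6
  mean(Y) = (1 + 4 + 1 + 8 + 3) / 5 = 17/5 = 3.4

Step 2 — sample variances and covariances s[i,j] = (1/(n-1)) · Σ_k (x_{k,i} - mean_i) · (x_{k,j} - mean_j), with n-1 = 4:
  s[X,X] = ((1)·(1) + (2)·(2) + (0)·(0) + (0)·(0) + (-3)·(-3)) / 4 = 14/4 = 3.5
  s[X,Y] = ((1)·(-2.4) + (2)·(0.6) + (0)·(-2.4) + (0)·(4.6) + (-3)·(-0.4)) / 4 = 0/4 = 0
  s[Y,Y] = ((-2.4)·(-2.4) + (0.6)·(0.6) + (-2.4)·(-2.4) + (4.6)·(4.6) + (-0.4)·(-0.4)) / 4 = 33.2/4 = 8.3
  Sample standard deviations s_i = √(s[i,i]):
  s(X) = √(3.5) = 1.8708
  s(Y) = √(8.3) = 2.881

Step 3 — r_{ij} = s_{ij} / (s_i · s_j):
  r[X,X] = 1 (diagonal).
  r[X,Y] = 0 / (1.8708 · 2.881) = 0 / 5.3898 = 0
  r[Y,Y] = 1 (diagonal).

R is symmetric with unit diagonal. Assembling:

R = [[1, 0],
 [0, 1]]


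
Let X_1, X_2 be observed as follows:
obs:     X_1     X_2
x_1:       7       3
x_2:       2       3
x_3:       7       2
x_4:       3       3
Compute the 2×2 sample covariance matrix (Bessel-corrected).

Step 1 — column means:
  mean(X_1) = (7 + 2 + 7 + 3) / 4 = 19/4 = 4.75
  mean(X_2) = (3 + 3 + 2 + 3) / 4 = 11/4 = 2.75

Step 2 — sample covariance S[i,j] = (1/(n-1)) · Σ_k (x_{k,i} - mean_i) · (x_{k,j} - mean_j), with n-1 = 3.
  S[X_1,X_1] = ((2.25)·(2.25) + (-2.75)·(-2.75) + (2.25)·(2.25) + (-1.75)·(-1.75)) / 3 = 20.75/3 = 6.9167
  S[X_1,X_2] = ((2.25)·(0.25) + (-2.75)·(0.25) + (2.25)·(-0.75) + (-1.75)·(0.25)) / 3 = -2.25/3 = -0.75
  S[X_2,X_2] = ((0.25)·(0.25) + (0.25)·(0.25) + (-0.75)·(-0.75) + (0.25)·(0.25)) / 3 = 0.75/3 = 0.25

S is symmetric (S[j,i] = S[i,j]). Assembling:

S = [[6.9167, -0.75],
 [-0.75, 0.25]]


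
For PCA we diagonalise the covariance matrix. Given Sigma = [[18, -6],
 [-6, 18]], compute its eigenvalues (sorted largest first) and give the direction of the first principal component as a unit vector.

Step 1 — characteristic polynomial of 2×2 Sigma:
  det(Sigma - λI) = λ² - trace · λ + det = 0.
  trace = 18 + 18 = 36, det = 18·18 - (-6)² = 288.
Step 2 — discriminant:
  Δ = trace² - 4·det = 1296 - 1152 = 144.
Step 3 — eigenvalues:
  λ = (trace ± √Δ)/2 = (36 ± 12)/2,
  λ_1 = 24,  λ_2 = 12.

Step 4 — unit eigenvector for λ_1: solve (Sigma - λ_1 I)v = 0. First row:
  (18 - 24)·v_x + (-6)·v_y = 0, i.e. (-6)·v_x + (-6)·v_y = 0,
  so v ∝ (b, λ_1 - a) = (-6, 6); multiply by -1 so the first entry is positive: u = (6, -6).
  ||u|| = √((6)² + (-6)²) = √(72) ≈ 8.4853,
  v_1 = u/||u|| ≈ (0.7071, -0.7071) (||v_1|| = 1).

λ_1 = 24,  λ_2 = 12;  v_1 ≈ (0.7071, -0.7071)


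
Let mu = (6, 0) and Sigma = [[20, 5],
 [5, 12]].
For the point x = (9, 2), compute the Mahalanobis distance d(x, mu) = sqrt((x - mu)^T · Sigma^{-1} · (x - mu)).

Step 1 — centre the observation: (x - mu) = (3, 2).

Step 2 — invert Sigma. det(Sigma) = 20·12 - (5)² = 215.
  Sigma^{-1} = (1/det) · [[d, -b], [-b, a]] = [[0.0558, -0.0233],
 [-0.0233, 0.093]].

Step 3 — form the quadratic (x - mu)^T · Sigma^{-1} · (x - mu):
  Sigma^{-1} · (x - mu) = (0.1209, 0.1163).
  (x - mu)^T · [Sigma^{-1} · (x - mu)] = (3)·(0.1209) + (2)·(0.1163) = 0.5953.

Step 4 — take square root: d = √(0.5953) ≈ 0.7716.

d(x, mu) = √(0.5953) ≈ 0.7716


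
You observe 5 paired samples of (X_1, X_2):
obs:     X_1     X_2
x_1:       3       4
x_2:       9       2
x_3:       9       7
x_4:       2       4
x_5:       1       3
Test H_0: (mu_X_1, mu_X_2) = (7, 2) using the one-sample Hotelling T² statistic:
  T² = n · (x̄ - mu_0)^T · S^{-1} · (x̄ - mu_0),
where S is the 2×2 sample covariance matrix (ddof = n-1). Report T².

Step 1 — sample mean vector:
  mean(X_1) = (3 + 9 + 9 + 2 + 1) / 5 = 24/5 = 4.8
  mean(X_2) = (4 + 2 + 7 + 4 + 3) / 5 = 20/5 = 4
  x̄ = (4.8, 4),  deviation x̄ - mu_0 = (4.8, 4) - (7, 2) = (-2.2, 2).

Step 2 — sample covariance matrix, S[i,j] = (1/(n-1)) · Σ_k (x_{k,i} - mean_i) · (x_{k,j} - mean_j), divisor n-1 = 4:
  S[X_1,X_1] = ((-1.8)·(-1.8) + (4.2)·(4.2) + (4.2)·(4.2) + (-2.8)·(-2.8) + (-3.8)·(-3.8)) / 4 = 60.8/4 = 15.2
  S[X_1,X_2] = ((-1.8)·(0) + (4.2)·(-2) + (4.2)·(3) + (-2.8)·(0) + (-3.8)·(-1)) / 4 = 8/4 = 2
  S[X_2,X_2] = ((0)·(0) + (-2)·(-2) + (3)·(3) + (0)·(0) + (-1)·(-1)) / 4 = 14/4 = 3.5
  S = [[15.2, 2],
 [2, 3.5]].

Step 3 — invert S. det(S) = 15.2·3.5 - (2)² = 49.2.
  S^{-1} = (1/det) · [[d, -b], [-b, a]] = [[0.0711, -0.0407],
 [-0.0407, 0.3089]].

Step 4 — quadratic form (x̄ - mu_0)^T · S^{-1} · (x̄ - mu_0):
  S^{-1} · (x̄ - mu_0) = (-0.2378, 0.7073),
  (x̄ - mu_0)^T · [...] = (-2.2)·(-0.2378) + (2)·(0.7073) = 1.9378.

Step 5 — scale by n: T² = 5 · 1.9378 = 9.689.

T² ≈ 9.689


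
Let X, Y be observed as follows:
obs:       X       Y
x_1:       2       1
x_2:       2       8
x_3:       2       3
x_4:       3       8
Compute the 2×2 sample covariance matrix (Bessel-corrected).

Step 1 — column means:
  mean(X) = (2 + 2 + 2 + 3) / 4 = 9/4 = 2.25
  mean(Y) = (1 + 8 + 3 + 8) / 4 = 20/4 = 5

Step 2 — sample covariance S[i,j] = (1/(n-1)) · Σ_k (x_{k,i} - mean_i) · (x_{k,j} - mean_j), with n-1 = 3.
  S[X,X] = ((-0.25)·(-0.25) + (-0.25)·(-0.25) + (-0.25)·(-0.25) + (0.75)·(0.75)) / 3 = 0.75/3 = 0.25
  S[X,Y] = ((-0.25)·(-4) + (-0.25)·(3) + (-0.25)·(-2) + (0.75)·(3)) / 3 = 3/3 = 1
  S[Y,Y] = ((-4)·(-4) + (3)·(3) + (-2)·(-2) + (3)·(3)) / 3 = 38/3 = 12.6667

S is symmetric (S[j,i] = S[i,j]). Assembling:

S = [[0.25, 1],
 [1, 12.6667]]


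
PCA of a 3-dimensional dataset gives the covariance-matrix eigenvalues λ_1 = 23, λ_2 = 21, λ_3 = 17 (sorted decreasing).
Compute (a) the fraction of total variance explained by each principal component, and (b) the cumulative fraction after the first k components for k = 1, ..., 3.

Step 1 — total variance = trace(Sigma) = Σ λ_i = 23 + 21 + 17 = 61.

Step 2 — fraction explained by component i = λ_i / Σ λ:
  PC1: 23/61 = 0.377
  PC2: 21/61 = 0.3443
  PC3: 17/61 = 0.2787

Step 3 — cumulative fraction after k components = (λ_1 + ... + λ_k) / Σ λ:
  k = 1: 23/61 = 0.377
  k = 2: (23 + 21)/61 = 44/61 = 0.7213
  k = 3: (23 + 21 + 17)/61 = 61/61 = 1

Summary (fraction, with percent):

explained: PC1 0.377 (37.7%), PC2 0.3443 (34.43%), PC3 0.2787 (27.87%);  cumulative: 0.377, 0.7213, 1


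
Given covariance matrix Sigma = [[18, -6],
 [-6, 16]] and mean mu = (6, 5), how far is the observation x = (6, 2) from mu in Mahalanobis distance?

Step 1 — centre the observation: (x - mu) = (0, -3).

Step 2 — invert Sigma. det(Sigma) = 18·16 - (-6)² = 252.
  Sigma^{-1} = (1/det) · [[d, -b], [-b, a]] = [[0.0635, 0.0238],
 [0.0238, 0.0714]].

Step 3 — form the quadratic (x - mu)^T · Sigma^{-1} · (x - mu):
  Sigma^{-1} · (x - mu) = (-0.0714, -0.2143).
  (x - mu)^T · [Sigma^{-1} · (x - mu)] = (0)·(-0.0714) + (-3)·(-0.2143) = 0.6429.

Step 4 — take square root: d = √(0.6429) ≈ 0.8018.

d(x, mu) = √(0.6429) ≈ 0.8018


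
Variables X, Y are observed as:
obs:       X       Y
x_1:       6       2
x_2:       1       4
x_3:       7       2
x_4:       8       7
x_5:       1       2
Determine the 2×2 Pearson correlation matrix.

Step 1 — column means:
  mean(X) = (6 + 1 + 7 + 8 + 1) / 5 = 23/5 = 4.6
  mean(Y) = (2 + 4 + 2 + 7 + 2) / 5 = 17/5 = 3.4

Step 2 — sample variances and covariances s[i,j] = (1/(n-1)) · Σ_k (x_{k,i} - mean_i) · (x_{k,j} - mean_j), with n-1 = 4:
  s[X,X] = ((1.4)·(1.4) + (-3.6)·(-3.6) + (2.4)·(2.4) + (3.4)·(3.4) + (-3.6)·(-3.6)) / 4 = 45.2/4 = 11.3
  s[X,Y] = ((1.4)·(-1.4) + (-3.6)·(0.6) + (2.4)·(-1.4) + (3.4)·(3.6) + (-3.6)·(-1.4)) / 4 = 9.8/4 = 2.45
  s[Y,Y] = ((-1.4)·(-1.4) + (0.6)·(0.6) + (-1.4)·(-1.4) + (3.6)·(3.6) + (-1.4)·(-1.4)) / 4 = 19.2/4 = 4.8
  Sample standard deviations s_i = √(s[i,i]):
  s(X) = √(11.3) = 3.3615
  s(Y) = √(4.8) = 2.1909

Step 3 — r_{ij} = s_{ij} / (s_i · s_j):
  r[X,X] = 1 (diagonal).
  r[X,Y] = 2.45 / (3.3615 · 2.1909) = 2.45 / 7.3648 = 0.3327
  r[Y,Y] = 1 (diagonal).

R is symmetric with unit diagonal. Assembling:

R = [[1, 0.3327],
 [0.3327, 1]]


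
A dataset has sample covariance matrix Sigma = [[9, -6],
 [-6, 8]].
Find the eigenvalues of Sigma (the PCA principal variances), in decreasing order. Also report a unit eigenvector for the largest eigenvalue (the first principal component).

Step 1 — characteristic polynomial of 2×2 Sigma:
  det(Sigma - λI) = λ² - trace · λ + det = 0.
  trace = 9 + 8 = 17, det = 9·8 - (-6)² = 36.
Step 2 — discriminant:
  Δ = trace² - 4·det = 289 - 144 = 145.
Step 3 — eigenvalues:
  λ = (trace ± √Δ)/2 = (17 ± 12.0416)/2,
  λ_1 = 14.5208,  λ_2 = 2.4792.

Step 4 — unit eigenvector for λ_1: solve (Sigma - λ_1 I)v = 0. First row:
  (9 - 14.5208)·v_x + (-6)·v_y = 0, i.e. (-5.5208)·v_x + (-6)·v_y = 0,
  so v ∝ (b, λ_1 - a) = (-6, 5.5208); multiply by -1 so the first entry is positive: u = (6, -5.5208).
  ||u|| = √((6)² + (-5.5208)²) = √(66.4792) ≈ 8.1535,
  v_1 = u/||u|| ≈ (0.7359, -0.6771) (||v_1|| = 1).

λ_1 = 14.5208,  λ_2 = 2.4792;  v_1 ≈ (0.7359, -0.6771)


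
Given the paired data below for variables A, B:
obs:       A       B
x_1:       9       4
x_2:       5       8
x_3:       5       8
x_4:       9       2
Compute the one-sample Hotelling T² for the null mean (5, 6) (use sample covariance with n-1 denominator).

Step 1 — sample mean vector:
  mean(A) = (9 + 5 + 5 + 9) / 4 = 28/4 = 7
  mean(B) = (4 + 8 + 8 + 2) / 4 = 22/4 = 5.5
  x̄ = (7, 5.5),  deviation x̄ - mu_0 = (7, 5.5) - (5, 6) = (2, -0.5).

Step 2 — sample covariance matrix, S[i,j] = (1/(n-1)) · Σ_k (x_{k,i} - mean_i) · (x_{k,j} - mean_j), divisor n-1 = 3:
  S[A,A] = ((2)·(2) + (-2)·(-2) + (-2)·(-2) + (2)·(2)) / 3 = 16/3 = 5.3333
  S[A,B] = ((2)·(-1.5) + (-2)·(2.5) + (-2)·(2.5) + (2)·(-3.5)) / 3 = -20/3 = -6.6667
  S[B,B] = ((-1.5)·(-1.5) + (2.5)·(2.5) + (2.5)·(2.5) + (-3.5)·(-3.5)) / 3 = 27/3 = 9
  S = [[5.3333, -6.6667],
 [-6.6667, 9]].

Step 3 — invert S. det(S) = 5.3333·9 - (-6.6667)² = 3.5556.
  S^{-1} = (1/det) · [[d, -b], [-b, a]] = [[2.5312, 1.875],
 [1.875, 1.5]].

Step 4 — quadratic form (x̄ - mu_0)^T · S^{-1} · (x̄ - mu_0):
  S^{-1} · (x̄ - mu_0) = (4.125, 3),
  (x̄ - mu_0)^T · [...] = (2)·(4.125) + (-0.5)·(3) = 6.75.

Step 5 — scale by n: T² = 4 · 6.75 = 27.

T² ≈ 27


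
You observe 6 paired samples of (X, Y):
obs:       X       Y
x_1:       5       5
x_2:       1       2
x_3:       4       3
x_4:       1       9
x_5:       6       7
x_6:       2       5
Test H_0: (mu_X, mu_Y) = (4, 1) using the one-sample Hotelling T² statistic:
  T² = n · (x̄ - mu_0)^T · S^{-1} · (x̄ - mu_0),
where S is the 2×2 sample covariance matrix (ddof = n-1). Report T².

Step 1 — sample mean vector:
  mean(X) = (5 + 1 + 4 + 1 + 6 + 2) / 6 = 19/6 = 3.1667
  mean(Y) = (5 + 2 + 3 + 9 + 7 + 5) / 6 = 31/6 = 5.1667
  x̄ = (3.1667, 5.1667),  deviation x̄ - mu_0 = (3.1667, 5.1667) - (4, 1) = (-0.8333, 4.1667).

Step 2 — sample covariance matrix, S[i,j] = (1/(n-1)) · Σ_k (x_{k,i} - mean_i) · (x_{k,j} - mean_j), divisor n-1 = 5:
  S[X,X] = ((1.8333)·(1.8333) + (-2.1667)·(-2.1667) + (0.8333)·(0.8333) + (-2.1667)·(-2.1667) + (2.8333)·(2.8333) + (-1.1667)·(-1.1667)) / 5 = 22.8333/5 = 4.5667
  S[X,Y] = ((1.8333)·(-0.1667) + (-2.1667)·(-3.1667) + (0.8333)·(-2.1667) + (-2.1667)·(3.8333) + (2.8333)·(1.8333) + (-1.1667)·(-0.1667)) / 5 = 1.8333/5 = 0.3667
  S[Y,Y] = ((-0.1667)·(-0.1667) + (-3.1667)·(-3.1667) + (-2.1667)·(-2.1667) + (3.8333)·(3.8333) + (1.8333)·(1.8333) + (-0.1667)·(-0.1667)) / 5 = 32.8333/5 = 6.5667
  S = [[4.5667, 0.3667],
 [0.3667, 6.5667]].

Step 3 — invert S. det(S) = 4.5667·6.5667 - (0.3667)² = 29.8533.
  S^{-1} = (1/det) · [[d, -b], [-b, a]] = [[0.22, -0.0123],
 [-0.0123, 0.153]].

Step 4 — quadratic form (x̄ - mu_0)^T · S^{-1} · (x̄ - mu_0):
  S^{-1} · (x̄ - mu_0) = (-0.2345, 0.6476),
  (x̄ - mu_0)^T · [...] = (-0.8333)·(-0.2345) + (4.1667)·(0.6476) = 2.8938.

Step 5 — scale by n: T² = 6 · 2.8938 = 17.3627.

T² ≈ 17.3627


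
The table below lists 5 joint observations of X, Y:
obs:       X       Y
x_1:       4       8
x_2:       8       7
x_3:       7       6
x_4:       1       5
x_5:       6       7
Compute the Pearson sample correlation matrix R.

Step 1 — column means:
  mean(X) = (4 + 8 + 7 + 1 + 6) / 5 = 26/5 = 5.2
  mean(Y) = (8 + 7 + 6 + 5 + 7) / 5 = 33/5 = 6.6

Step 2 — sample variances and covariances s[i,j] = (1/(n-1)) · Σ_k (x_{k,i} - mean_i) · (x_{k,j} - mean_j), with n-1 = 4:
  s[X,X] = ((-1.2)·(-1.2) + (2.8)·(2.8) + (1.8)·(1.8) + (-4.2)·(-4.2) + (0.8)·(0.8)) / 4 = 30.8/4 = 7.7
  s[X,Y] = ((-1.2)·(1.4) + (2.8)·(0.4) + (1.8)·(-0.6) + (-4.2)·(-1.6) + (0.8)·(0.4)) / 4 = 5.4/4 = 1.35
  s[Y,Y] = ((1.4)·(1.4) + (0.4)·(0.4) + (-0.6)·(-0.6) + (-1.6)·(-1.6) + (0.4)·(0.4)) / 4 = 5.2/4 = 1.3
  Sample standard deviations s_i = √(s[i,i]):
  s(X) = √(7.7) = 2.7749
  s(Y) = √(1.3) = 1.1402

Step 3 — r_{ij} = s_{ij} / (s_i · s_j):
  r[X,X] = 1 (diagonal).
  r[X,Y] = 1.35 / (2.7749 · 1.1402) = 1.35 / 3.1639 = 0.4267
  r[Y,Y] = 1 (diagonal).

R is symmetric with unit diagonal. Assembling:

R = [[1, 0.4267],
 [0.4267, 1]]


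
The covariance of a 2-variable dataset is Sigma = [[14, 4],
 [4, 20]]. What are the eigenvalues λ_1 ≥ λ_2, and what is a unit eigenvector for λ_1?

Step 1 — characteristic polynomial of 2×2 Sigma:
  det(Sigma - λI) = λ² - trace · λ + det = 0.
  trace = 14 + 20 = 34, det = 14·20 - (4)² = 264.
Step 2 — discriminant:
  Δ = trace² - 4·det = 1156 - 1056 = 100.
Step 3 — eigenvalues:
  λ = (trace ± √Δ)/2 = (34 ± 10)/2,
  λ_1 = 22,  λ_2 = 12.

Step 4 — unit eigenvector for λ_1: solve (Sigma - λ_1 I)v = 0. First row:
  (14 - 22)·v_x + (4)·v_y = 0, i.e. (-8)·v_x + (4)·v_y = 0,
  so v ∝ (b, λ_1 - a) = (4, 8) = u.
  ||u|| = √((4)² + (8)²) = √(80) ≈ 8.9443,
  v_1 = u/||u|| ≈ (0.4472, 0.8944) (||v_1|| = 1).

λ_1 = 22,  λ_2 = 12;  v_1 ≈ (0.4472, 0.8944)


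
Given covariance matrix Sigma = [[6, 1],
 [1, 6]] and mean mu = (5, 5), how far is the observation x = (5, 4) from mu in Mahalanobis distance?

Step 1 — centre the observation: (x - mu) = (0, -1).

Step 2 — invert Sigma. det(Sigma) = 6·6 - (1)² = 35.
  Sigma^{-1} = (1/det) · [[d, -b], [-b, a]] = [[0.1714, -0.0286],
 [-0.0286, 0.1714]].

Step 3 — form the quadratic (x - mu)^T · Sigma^{-1} · (x - mu):
  Sigma^{-1} · (x - mu) = (0.0286, -0.1714).
  (x - mu)^T · [Sigma^{-1} · (x - mu)] = (0)·(0.0286) + (-1)·(-0.1714) = 0.1714.

Step 4 — take square root: d = √(0.1714) ≈ 0.414.

d(x, mu) = √(0.1714) ≈ 0.414


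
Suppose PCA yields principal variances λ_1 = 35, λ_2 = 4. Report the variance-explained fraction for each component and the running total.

Step 1 — total variance = trace(Sigma) = Σ λ_i = 35 + 4 = 39.

Step 2 — fraction explained by component i = λ_i / Σ λ:
  PC1: 35/39 = 0.8974
  PC2: 4/39 = 0.1026

Step 3 — cumulative fraction after k components = (λ_1 + ... + λ_k) / Σ λ:
  k = 1: 35/39 = 0.8974
  k = 2: (35 + 4)/39 = 39/39 = 1

Summary (fraction, with percent):

explained: PC1 0.8974 (89.74%), PC2 0.1026 (10.26%);  cumulative: 0.8974, 1


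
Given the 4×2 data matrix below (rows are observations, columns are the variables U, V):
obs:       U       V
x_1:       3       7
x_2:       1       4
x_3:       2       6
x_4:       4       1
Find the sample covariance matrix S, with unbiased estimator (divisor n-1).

Step 1 — column means:
  mean(U) = (3 + 1 + 2 + 4) / 4 = 10/4 = 2.5
  mean(V) = (7 + 4 + 6 + 1) / 4 = 18/4 = 4.5

Step 2 — sample covariance S[i,j] = (1/(n-1)) · Σ_k (x_{k,i} - mean_i) · (x_{k,j} - mean_j), with n-1 = 3.
  S[U,U] = ((0.5)·(0.5) + (-1.5)·(-1.5) + (-0.5)·(-0.5) + (1.5)·(1.5)) / 3 = 5/3 = 1.6667
  S[U,V] = ((0.5)·(2.5) + (-1.5)·(-0.5) + (-0.5)·(1.5) + (1.5)·(-3.5)) / 3 = -4/3 = -1.3333
  S[V,V] = ((2.5)·(2.5) + (-0.5)·(-0.5) + (1.5)·(1.5) + (-3.5)·(-3.5)) / 3 = 21/3 = 7

S is symmetric (S[j,i] = S[i,j]). Assembling:

S = [[1.6667, -1.3333],
 [-1.3333, 7]]


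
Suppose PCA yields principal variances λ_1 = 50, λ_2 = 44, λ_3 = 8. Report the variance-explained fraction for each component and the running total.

Step 1 — total variance = trace(Sigma) = Σ λ_i = 50 + 44 + 8 = 102.

Step 2 — fraction explained by component i = λ_i / Σ λ:
  PC1: 50/102 = 0.4902
  PC2: 44/102 = 0.4314
  PC3: 8/102 = 0.0784

Step 3 — cumulative fraction after k components = (λ_1 + ... + λ_k) / Σ λ:
  k = 1: 50/102 = 0.4902
  k = 2: (50 + 44)/102 = 94/102 = 0.9216
  k = 3: (50 + 44 + 8)/102 = 102/102 = 1

Summary (fraction, with percent):

explained: PC1 0.4902 (49.02%), PC2 0.4314 (43.14%), PC3 0.0784 (7.84%);  cumulative: 0.4902, 0.9216, 1


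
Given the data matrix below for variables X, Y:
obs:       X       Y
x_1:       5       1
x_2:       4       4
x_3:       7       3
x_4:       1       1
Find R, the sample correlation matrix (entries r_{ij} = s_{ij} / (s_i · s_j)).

Step 1 — column means:
  mean(X) = (5 + 4 + 7 + 1) / 4 = 17/4 = 4.25
  mean(Y) = (1 + 4 + 3 + 1) / 4 = 9/4 = 2.25

Step 2 — sample variances and covariances s[i,j] = (1/(n-1)) · Σ_k (x_{k,i} - mean_i) · (x_{k,j} - mean_j), with n-1 = 3:
  s[X,X] = ((0.75)·(0.75) + (-0.25)·(-0.25) + (2.75)·(2.75) + (-3.25)·(-3.25)) / 3 = 18.75/3 = 6.25
  s[X,Y] = ((0.75)·(-1.25) + (-0.25)·(1.75) + (2.75)·(0.75) + (-3.25)·(-1.25)) / 3 = 4.75/3 = 1.5833
  s[Y,Y] = ((-1.25)·(-1.25) + (1.75)·(1.75) + (0.75)·(0.75) + (-1.25)·(-1.25)) / 3 = 6.75/3 = 2.25
  Sample standard deviations s_i = √(s[i,i]):
  s(X) = √(6.25) = 2.5
  s(Y) = √(2.25) = 1.5

Step 3 — r_{ij} = s_{ij} / (s_i · s_j):
  r[X,X] = 1 (diagonal).
  r[X,Y] = 1.5833 / (2.5 · 1.5) = 1.5833 / 3.75 = 0.4222
  r[Y,Y] = 1 (diagonal).

R is symmetric with unit diagonal. Assembling:

R = [[1, 0.4222],
 [0.4222, 1]]


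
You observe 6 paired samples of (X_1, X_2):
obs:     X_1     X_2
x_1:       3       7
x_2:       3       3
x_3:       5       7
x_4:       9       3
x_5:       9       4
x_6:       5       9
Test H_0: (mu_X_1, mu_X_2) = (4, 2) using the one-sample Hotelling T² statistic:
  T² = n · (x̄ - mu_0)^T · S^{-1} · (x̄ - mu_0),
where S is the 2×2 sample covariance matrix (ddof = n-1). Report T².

Step 1 — sample mean vector:
  mean(X_1) = (3 + 3 + 5 + 9 + 9 + 5) / 6 = 34/6 = 5.6667
  mean(X_2) = (7 + 3 + 7 + 3 + 4 + 9) / 6 = 33/6 = 5.5
  x̄ = (5.6667, 5.5),  deviation x̄ - mu_0 = (5.6667, 5.5) - (4, 2) = (1.6667, 3.5).

Step 2 — sample covariance matrix, S[i,j] = (1/(n-1)) · Σ_k (x_{k,i} - mean_i) · (x_{k,j} - mean_j), divisor n-1 = 5:
  S[X_1,X_1] = ((-2.6667)·(-2.6667) + (-2.6667)·(-2.6667) + (-0.6667)·(-0.6667) + (3.3333)·(3.3333) + (3.3333)·(3.3333) + (-0.6667)·(-0.6667)) / 5 = 37.3333/5 = 7.4667
  S[X_1,X_2] = ((-2.6667)·(1.5) + (-2.6667)·(-2.5) + (-0.6667)·(1.5) + (3.3333)·(-2.5) + (3.3333)·(-1.5) + (-0.6667)·(3.5)) / 5 = -14/5 = -2.8
  S[X_2,X_2] = ((1.5)·(1.5) + (-2.5)·(-2.5) + (1.5)·(1.5) + (-2.5)·(-2.5) + (-1.5)·(-1.5) + (3.5)·(3.5)) / 5 = 31.5/5 = 6.3
  S = [[7.4667, -2.8],
 [-2.8, 6.3]].

Step 3 — invert S. det(S) = 7.4667·6.3 - (-2.8)² = 39.2.
  S^{-1} = (1/det) · [[d, -b], [-b, a]] = [[0.1607, 0.0714],
 [0.0714, 0.1905]].

Step 4 — quadratic form (x̄ - mu_0)^T · S^{-1} · (x̄ - mu_0):
  S^{-1} · (x̄ - mu_0) = (0.5179, 0.7857),
  (x̄ - mu_0)^T · [...] = (1.6667)·(0.5179) + (3.5)·(0.7857) = 3.6131.

Step 5 — scale by n: T² = 6 · 3.6131 = 21.6786.

T² ≈ 21.6786


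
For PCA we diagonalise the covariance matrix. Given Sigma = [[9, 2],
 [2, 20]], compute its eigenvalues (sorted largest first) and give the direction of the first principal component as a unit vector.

Step 1 — characteristic polynomial of 2×2 Sigma:
  det(Sigma - λI) = λ² - trace · λ + det = 0.
  trace = 9 + 20 = 29, det = 9·20 - (2)² = 176.
Step 2 — discriminant:
  Δ = trace² - 4·det = 841 - 704 = 137.
Step 3 — eigenvalues:
  λ = (trace ± √Δ)/2 = (29 ± 11.7047)/2,
  λ_1 = 20.3523,  λ_2 = 8.6477.

Step 4 — unit eigenvector for λ_1: solve (Sigma - λ_1 I)v = 0. First row:
  (9 - 20.3523)·v_x + (2)·v_y = 0, i.e. (-11.3523)·v_x + (2)·v_y = 0,
  so v ∝ (b, λ_1 - a) = (2, 11.3523) = u.
  ||u|| = √((2)² + (11.3523)²) = √(132.8758) ≈ 11.5272,
  v_1 = u/||u|| ≈ (0.1735, 0.9848) (||v_1|| = 1).

λ_1 = 20.3523,  λ_2 = 8.6477;  v_1 ≈ (0.1735, 0.9848)


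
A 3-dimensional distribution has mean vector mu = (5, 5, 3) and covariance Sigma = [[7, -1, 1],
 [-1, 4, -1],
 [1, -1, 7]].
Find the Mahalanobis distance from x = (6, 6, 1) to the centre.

Step 1 — centre the observation: (x - mu) = (1, 1, -2).

Step 2 — invert Sigma (cofactor / det for 3×3, or solve directly):
  Sigma^{-1} = [[0.15, 0.0333, -0.0167],
 [0.0333, 0.2667, 0.0333],
 [-0.0167, 0.0333, 0.15]].

Step 3 — form the quadratic (x - mu)^T · Sigma^{-1} · (x - mu):
  Sigma^{-1} · (x - mu) = (0.2167, 0.2333, -0.2833).
  (x - mu)^T · [Sigma^{-1} · (x - mu)] = (1)·(0.2167) + (1)·(0.2333) + (-2)·(-0.2833) = 1.0167.

Step 4 — take square root: d = √(1.0167) ≈ 1.0083.

d(x, mu) = √(1.0167) ≈ 1.0083


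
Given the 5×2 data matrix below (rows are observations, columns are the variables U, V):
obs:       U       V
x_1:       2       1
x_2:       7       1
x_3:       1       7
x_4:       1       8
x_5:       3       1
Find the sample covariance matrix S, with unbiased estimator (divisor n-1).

Step 1 — column means:
  mean(U) = (2 + 7 + 1 + 1 + 3) / 5 = 14/5 = 2.8
  mean(V) = (1 + 1 + 7 + 8 + 1) / 5 = 18/5 = 3.6

Step 2 — sample covariance S[i,j] = (1/(n-1)) · Σ_k (x_{k,i} - mean_i) · (x_{k,j} - mean_j), with n-1 = 4.
  S[U,U] = ((-0.8)·(-0.8) + (4.2)·(4.2) + (-1.8)·(-1.8) + (-1.8)·(-1.8) + (0.2)·(0.2)) / 4 = 24.8/4 = 6.2
  S[U,V] = ((-0.8)·(-2.6) + (4.2)·(-2.6) + (-1.8)·(3.4) + (-1.8)·(4.4) + (0.2)·(-2.6)) / 4 = -23.4/4 = -5.85
  S[V,V] = ((-2.6)·(-2.6) + (-2.6)·(-2.6) + (3.4)·(3.4) + (4.4)·(4.4) + (-2.6)·(-2.6)) / 4 = 51.2/4 = 12.8

S is symmetric (S[j,i] = S[i,j]). Assembling:

S = [[6.2, -5.85],
 [-5.85, 12.8]]


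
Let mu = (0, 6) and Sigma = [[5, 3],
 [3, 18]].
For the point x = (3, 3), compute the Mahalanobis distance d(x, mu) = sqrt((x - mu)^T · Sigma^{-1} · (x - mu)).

Step 1 — centre the observation: (x - mu) = (3, -3).

Step 2 — invert Sigma. det(Sigma) = 5·18 - (3)² = 81.
  Sigma^{-1} = (1/det) · [[d, -b], [-b, a]] = [[0.2222, -0.037],
 [-0.037, 0.0617]].

Step 3 — form the quadratic (x - mu)^T · Sigma^{-1} · (x - mu):
  Sigma^{-1} · (x - mu) = (0.7778, -0.2963).
  (x - mu)^T · [Sigma^{-1} · (x - mu)] = (3)·(0.7778) + (-3)·(-0.2963) = 3.2222.

Step 4 — take square root: d = √(3.2222) ≈ 1.7951.

d(x, mu) = √(3.2222) ≈ 1.7951


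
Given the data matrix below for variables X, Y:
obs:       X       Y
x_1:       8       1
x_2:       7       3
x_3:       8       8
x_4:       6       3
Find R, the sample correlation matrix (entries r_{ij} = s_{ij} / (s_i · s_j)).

Step 1 — column means:
  mean(X) = (8 + 7 + 8 + 6) / 4 = 29/4 = 7.25
  mean(Y) = (1 + 3 + 8 + 3) / 4 = 15/4 = 3.75

Step 2 — sample variances and covariances s[i,j] = (1/(n-1)) · Σ_k (x_{k,i} - mean_i) · (x_{k,j} - mean_j), with n-1 = 3:
  s[X,X] = ((0.75)·(0.75) + (-0.25)·(-0.25) + (0.75)·(0.75) + (-1.25)·(-1.25)) / 3 = 2.75/3 = 0.9167
  s[X,Y] = ((0.75)·(-2.75) + (-0.25)·(-0.75) + (0.75)·(4.25) + (-1.25)·(-0.75)) / 3 = 2.25/3 = 0.75
  s[Y,Y] = ((-2.75)·(-2.75) + (-0.75)·(-0.75) + (4.25)·(4.25) + (-0.75)·(-0.75)) / 3 = 26.75/3 = 8.9167
  Sample standard deviations s_i = √(s[i,i]):
  s(X) = √(0.9167) = 0.9574
  s(Y) = √(8.9167) = 2.9861

Step 3 — r_{ij} = s_{ij} / (s_i · s_j):
  r[X,X] = 1 (diagonal).
  r[X,Y] = 0.75 / (0.9574 · 2.9861) = 0.75 / 2.859 = 0.2623
  r[Y,Y] = 1 (diagonal).

R is symmetric with unit diagonal. Assembling:

R = [[1, 0.2623],
 [0.2623, 1]]


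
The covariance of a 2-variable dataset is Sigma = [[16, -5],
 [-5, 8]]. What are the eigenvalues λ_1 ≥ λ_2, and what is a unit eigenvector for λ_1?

Step 1 — characteristic polynomial of 2×2 Sigma:
  det(Sigma - λI) = λ² - trace · λ + det = 0.
  trace = 16 + 8 = 24, det = 16·8 - (-5)² = 103.
Step 2 — discriminant:
  Δ = trace² - 4·det = 576 - 412 = 164.
Step 3 — eigenvalues:
  λ = (trace ± √Δ)/2 = (24 ± 12.8062)/2,
  λ_1 = 18.4031,  λ_2 = 5.5969.

Step 4 — unit eigenvector for λ_1: solve (Sigma - λ_1 I)v = 0. First row:
  (16 - 18.4031)·v_x + (-5)·v_y = 0, i.e. (-2.4031)·v_x + (-5)·v_y = 0,
  so v ∝ (b, λ_1 - a) = (-5, 2.4031); multiply by -1 so the first entry is positive: u = (5, -2.4031).
  ||u|| = √((5)² + (-2.4031)²) = √(30.775) ≈ 5.5475,
  v_1 = u/||u|| ≈ (0.9013, -0.4332) (||v_1|| = 1).

λ_1 = 18.4031,  λ_2 = 5.5969;  v_1 ≈ (0.9013, -0.4332)


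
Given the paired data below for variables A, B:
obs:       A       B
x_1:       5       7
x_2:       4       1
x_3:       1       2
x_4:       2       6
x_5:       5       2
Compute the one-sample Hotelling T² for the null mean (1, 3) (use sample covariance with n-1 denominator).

Step 1 — sample mean vector:
  mean(A) = (5 + 4 + 1 + 2 + 5) / 5 = 17/5 = 3.4
  mean(B) = (7 + 1 + 2 + 6 + 2) / 5 = 18/5 = 3.6
  x̄ = (3.4, 3.6),  deviation x̄ - mu_0 = (3.4, 3.6) - (1, 3) = (2.4, 0.6).

Step 2 — sample covariance matrix, S[i,j] = (1/(n-1)) · Σ_k (x_{k,i} - mean_i) · (x_{k,j} - mean_j), divisor n-1 = 4:
  S[A,A] = ((1.6)·(1.6) + (0.6)·(0.6) + (-2.4)·(-2.4) + (-1.4)·(-1.4) + (1.6)·(1.6)) / 4 = 13.2/4 = 3.3
  S[A,B] = ((1.6)·(3.4) + (0.6)·(-2.6) + (-2.4)·(-1.6) + (-1.4)·(2.4) + (1.6)·(-1.6)) / 4 = 1.8/4 = 0.45
  S[B,B] = ((3.4)·(3.4) + (-2.6)·(-2.6) + (-1.6)·(-1.6) + (2.4)·(2.4) + (-1.6)·(-1.6)) / 4 = 29.2/4 = 7.3
  S = [[3.3, 0.45],
 [0.45, 7.3]].

Step 3 — invert S. det(S) = 3.3·7.3 - (0.45)² = 23.8875.
  S^{-1} = (1/det) · [[d, -b], [-b, a]] = [[0.3056, -0.0188],
 [-0.0188, 0.1381]].

Step 4 — quadratic form (x̄ - mu_0)^T · S^{-1} · (x̄ - mu_0):
  S^{-1} · (x̄ - mu_0) = (0.7221, 0.0377),
  (x̄ - mu_0)^T · [...] = (2.4)·(0.7221) + (0.6)·(0.0377) = 1.7557.

Step 5 — scale by n: T² = 5 · 1.7557 = 8.7786.

T² ≈ 8.7786


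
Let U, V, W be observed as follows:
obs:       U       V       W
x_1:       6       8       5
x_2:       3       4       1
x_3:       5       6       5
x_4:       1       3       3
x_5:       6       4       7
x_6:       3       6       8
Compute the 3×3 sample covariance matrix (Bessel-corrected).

Step 1 — column means:
  mean(U) = (6 + 3 + 5 + 1 + 6 + 3) / 6 = 24/6 = 4
  mean(V) = (8 + 4 + 6 + 3 + 4 + 6) / 6 = 31/6 = 5.1667
  mean(W) = (5 + 1 + 5 + 3 + 7 + 8) / 6 = 29/6 = 4.8333

Step 2 — sample covariance S[i,j] = (1/(n-1)) · Σ_k (x_{k,i} - mean_i) · (x_{k,j} - mean_j), with n-1 = 5.
  S[U,U] = ((2)·(2) + (-1)·(-1) + (1)·(1) + (-3)·(-3) + (2)·(2) + (-1)·(-1)) / 5 = 20/5 = 4
  S[U,V] = ((2)·(2.8333) + (-1)·(-1.1667) + (1)·(0.8333) + (-3)·(-2.1667) + (2)·(-1.1667) + (-1)·(0.8333)) / 5 = 11/5 = 2.2
  S[U,W] = ((2)·(0.1667) + (-1)·(-3.8333) + (1)·(0.1667) + (-3)·(-1.8333) + (2)·(2.1667) + (-1)·(3.1667)) / 5 = 11/5 = 2.2
  S[V,V] = ((2.8333)·(2.8333) + (-1.1667)·(-1.1667) + (0.8333)·(0.8333) + (-2.1667)·(-2.1667) + (-1.1667)·(-1.1667) + (0.8333)·(0.8333)) / 5 = 16.8333/5 = 3.3667
  S[V,W] = ((2.8333)·(0.1667) + (-1.1667)·(-3.8333) + (0.8333)·(0.1667) + (-2.1667)·(-1.8333) + (-1.1667)·(2.1667) + (0.8333)·(3.1667)) / 5 = 9.1667/5 = 1.8333
  S[W,W] = ((0.1667)·(0.1667) + (-3.8333)·(-3.8333) + (0.1667)·(0.1667) + (-1.8333)·(-1.8333) + (2.1667)·(2.1667) + (3.1667)·(3.1667)) / 5 = 32.8333/5 = 6.5667

S is symmetric (S[j,i] = S[i,j]). Assembling:

S = [[4, 2.2, 2.2],
 [2.2, 3.3667, 1.8333],
 [2.2, 1.8333, 6.5667]]


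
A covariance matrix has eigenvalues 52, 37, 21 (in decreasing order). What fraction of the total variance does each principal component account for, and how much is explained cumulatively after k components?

Step 1 — total variance = trace(Sigma) = Σ λ_i = 52 + 37 + 21 = 110.

Step 2 — fraction explained by component i = λ_i / Σ λ:
  PC1: 52/110 = 0.4727
  PC2: 37/110 = 0.3364
  PC3: 21/110 = 0.1909

Step 3 — cumulative fraction after k components = (λ_1 + ... + λ_k) / Σ λ:
  k = 1: 52/110 = 0.4727
  k = 2: (52 + 37)/110 = 89/110 = 0.8091
  k = 3: (52 + 37 + 21)/110 = 110/110 = 1

Summary (fraction, with percent):

explained: PC1 0.4727 (47.27%), PC2 0.3364 (33.64%), PC3 0.1909 (19.09%);  cumulative: 0.4727, 0.8091, 1


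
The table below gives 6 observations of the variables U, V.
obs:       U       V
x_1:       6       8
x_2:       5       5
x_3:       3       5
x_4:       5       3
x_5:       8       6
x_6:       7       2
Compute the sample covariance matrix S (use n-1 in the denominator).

Step 1 — column means:
  mean(U) = (6 + 5 + 3 + 5 + 8 + 7) / 6 = 34/6 = 5.6667
  mean(V) = (8 + 5 + 5 + 3 + 6 + 2) / 6 = 29/6 = 4.8333

Step 2 — sample covariance S[i,j] = (1/(n-1)) · Σ_k (x_{k,i} - mean_i) · (x_{k,j} - mean_j), with n-1 = 5.
  S[U,U] = ((0.3333)·(0.3333) + (-0.6667)·(-0.6667) + (-2.6667)·(-2.6667) + (-0.6667)·(-0.6667) + (2.3333)·(2.3333) + (1.3333)·(1.3333)) / 5 = 15.3333/5 = 3.0667
  S[U,V] = ((0.3333)·(3.1667) + (-0.6667)·(0.1667) + (-2.6667)·(0.1667) + (-0.6667)·(-1.8333) + (2.3333)·(1.1667) + (1.3333)·(-2.8333)) / 5 = 0.6667/5 = 0.1333
  S[V,V] = ((3.1667)·(3.1667) + (0.1667)·(0.1667) + (0.1667)·(0.1667) + (-1.8333)·(-1.8333) + (1.1667)·(1.1667) + (-2.8333)·(-2.8333)) / 5 = 22.8333/5 = 4.5667

S is symmetric (S[j,i] = S[i,j]). Assembling:

S = [[3.0667, 0.1333],
 [0.1333, 4.5667]]
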